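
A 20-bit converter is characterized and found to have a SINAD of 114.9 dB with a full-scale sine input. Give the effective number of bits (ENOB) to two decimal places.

18.79 bits

ENOB = (SINAD − 1.76) / 6.02 = (114.9 − 1.76)/6.02 = 18.794.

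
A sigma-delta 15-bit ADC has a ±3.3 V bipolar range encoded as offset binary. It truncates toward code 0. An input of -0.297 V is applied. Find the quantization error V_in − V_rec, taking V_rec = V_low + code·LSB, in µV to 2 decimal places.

88.62 µV

Step size: 6.6 V ÷ 2^15 = 201.42 µV.
(-0.297 − (−3.3))/0.000201416 = 14909.4400; ⌊·⌋ gives code 14909.
Reconstructed: -0.29708862 V.
V_in − V_rec = 8.8623e-05 V = 88.62 µV.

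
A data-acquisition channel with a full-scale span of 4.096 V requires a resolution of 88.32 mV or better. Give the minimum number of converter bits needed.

6 bits

Number of steps required ≥ 4.096 V / 88.32 mV = 46.38.
Need 2^N ≥ 46.38; 2^5 = 32, 2^6 = 64.
Minimum N = 6.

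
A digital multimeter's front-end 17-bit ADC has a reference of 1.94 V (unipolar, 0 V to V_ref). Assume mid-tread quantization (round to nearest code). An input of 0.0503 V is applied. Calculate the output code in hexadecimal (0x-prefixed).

code 0xD46 (decimal 3398)

LSB = 1.94 V / 131072 = 14.80 µV.
(V_in − V_low)/LSB = (0.0503 − 0) / 1.4801e-05 = 3398.413.
So the output code is 3398.
In hexadecimal (0x-prefixed): 0xD46.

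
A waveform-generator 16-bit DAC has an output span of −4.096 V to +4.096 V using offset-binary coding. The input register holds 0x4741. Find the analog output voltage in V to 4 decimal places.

LSB = 8.192 V / 2^16 = 125.00 µV.
Code 0x4741 = 18241 decimal.
V_out = (−4.096) + 18241 × 0.000125 V = -1.81587 V.

-1.8159 V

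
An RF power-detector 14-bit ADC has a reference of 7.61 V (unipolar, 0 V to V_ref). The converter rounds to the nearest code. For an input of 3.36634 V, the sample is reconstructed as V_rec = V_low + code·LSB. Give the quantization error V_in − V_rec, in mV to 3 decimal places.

-0.193 mV

LSB = 7.61/2^14 = 464.48 µV.
Scaled input = 7247.5840 LSBs, so code = 7248.
V_rec = 0 + 7248·0.000464478 = 3.3665332 V.
Difference: -0.000193203 V → -0.193 mV.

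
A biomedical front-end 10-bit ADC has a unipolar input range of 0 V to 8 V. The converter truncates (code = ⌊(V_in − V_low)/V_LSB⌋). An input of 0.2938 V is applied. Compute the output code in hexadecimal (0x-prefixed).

LSB = 8 V / 1024 = 7.812 mV.
Input sits at 37.606 steps above V_low.
So the output code is 37.
In hexadecimal (0x-prefixed): 0x25.

code 0x25 (decimal 37)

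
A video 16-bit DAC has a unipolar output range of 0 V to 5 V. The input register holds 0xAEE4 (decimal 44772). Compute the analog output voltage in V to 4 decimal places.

3.4158 V

LSB = 5 V / 2^16 = 76.29 µV.
Code 0xAEE4 = 44772 decimal.
V_out = 0 + 44772 × 7.62939e-05 V = 3.41583 V.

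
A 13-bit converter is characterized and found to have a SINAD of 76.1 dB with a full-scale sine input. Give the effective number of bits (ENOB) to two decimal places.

ENOB = (SINAD − 1.76) / 6.02 = (76.1 − 1.76)/6.02 = 12.349.

12.35 bits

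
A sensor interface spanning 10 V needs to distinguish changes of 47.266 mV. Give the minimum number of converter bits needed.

8 bits

Number of steps required ≥ 10 V / 47.266 mV = 211.57.
Need 2^N ≥ 211.57; 2^7 = 128, 2^8 = 256.
Minimum N = 8.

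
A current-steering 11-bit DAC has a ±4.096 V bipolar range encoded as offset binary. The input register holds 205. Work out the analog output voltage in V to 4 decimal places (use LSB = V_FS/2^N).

-3.2760 V

LSB = 8.192 V / 2^11 = 4.000 mV.
V_out = (−4.096) + 205 × 0.004 V = -3.276 V.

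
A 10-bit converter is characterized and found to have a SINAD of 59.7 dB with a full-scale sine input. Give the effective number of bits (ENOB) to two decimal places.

ENOB = (SINAD − 1.76) / 6.02 = (59.7 − 1.76)/6.02 = 9.625.

9.62 bits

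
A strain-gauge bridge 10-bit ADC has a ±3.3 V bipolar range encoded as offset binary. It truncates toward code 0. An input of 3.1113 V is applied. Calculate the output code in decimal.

code 994

LSB = 6.6 V / 1024 = 6.445 mV.
(V_in − V_low)/LSB = (3.1113 − (−3.3)) / 0.00644531 = 994.723.
Floor → code 994.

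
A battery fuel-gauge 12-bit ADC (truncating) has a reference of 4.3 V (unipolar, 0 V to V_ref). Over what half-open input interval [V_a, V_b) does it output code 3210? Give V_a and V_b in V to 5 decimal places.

LSB = 4.3/2^12 = 1.050 mV.
V_a = V_low + 3210·LSB = 3.36987 V; V_b = V_low + 3211·LSB = 3.37092 V.

[3.36987 V, 3.37092 V)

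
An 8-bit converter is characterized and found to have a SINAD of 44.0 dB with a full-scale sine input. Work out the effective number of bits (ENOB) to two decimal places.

ENOB = (SINAD − 1.76) / 6.02 = (44.0 − 1.76)/6.02 = 7.017.

7.02 bits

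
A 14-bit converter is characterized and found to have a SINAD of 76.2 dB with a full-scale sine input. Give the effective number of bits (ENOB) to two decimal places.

ENOB = (SINAD − 1.76) / 6.02 = (76.2 − 1.76)/6.02 = 12.365.

12.37 bits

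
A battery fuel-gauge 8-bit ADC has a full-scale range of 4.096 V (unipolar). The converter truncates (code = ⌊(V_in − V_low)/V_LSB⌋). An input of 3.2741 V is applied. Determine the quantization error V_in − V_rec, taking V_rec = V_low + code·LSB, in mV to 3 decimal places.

LSB = 4.096/2^8 = 16.000 mV.
(3.2741 − 0)/0.016 = 204.6312; ⌊·⌋ gives code 204.
Code 204 maps back to 0 + 204×0.016 V = 3.264 V.
Error = 3.2741 − 3.264 = 0.0101 V = 10.100 mV.

10.100 mV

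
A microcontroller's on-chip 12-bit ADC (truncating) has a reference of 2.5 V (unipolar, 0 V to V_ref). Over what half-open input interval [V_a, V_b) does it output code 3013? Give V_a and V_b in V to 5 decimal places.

[1.83899 V, 1.83960 V)

LSB = 2.5/2^12 = 0.610 mV.
V_a = V_low + 3013·LSB = 1.83899 V; V_b = V_low + 3014·LSB = 1.8396 V.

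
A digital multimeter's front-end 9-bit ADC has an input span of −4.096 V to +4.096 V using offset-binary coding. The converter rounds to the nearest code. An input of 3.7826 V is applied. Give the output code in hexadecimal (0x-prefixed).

code 0x1EC (decimal 492)

With 512 levels over 8.192 V, one step is 16.000 mV.
(V_in − V_low)/LSB = (3.7826 − (−4.096)) / 0.016 = 492.413.
Round → code 492.
In hexadecimal (0x-prefixed): 0x1EC.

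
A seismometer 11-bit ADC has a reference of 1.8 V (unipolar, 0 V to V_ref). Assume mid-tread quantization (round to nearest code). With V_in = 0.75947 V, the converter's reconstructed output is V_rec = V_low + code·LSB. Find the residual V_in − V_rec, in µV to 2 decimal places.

One LSB is 1.8 V / 2048 = 0.879 mV.
(0.75947 − 0)/0.000878906 = 864.1081; round gives code 864.
Code 864 maps back to 0 + 864×0.000878906 V = 0.759375 V.
Error = 0.75947 − 0.759375 = 9.5e-05 V = 95.00 µV.

95.00 µV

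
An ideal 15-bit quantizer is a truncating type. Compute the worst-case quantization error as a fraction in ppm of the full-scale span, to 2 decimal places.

30.52 ppm

Truncating → worst-case error = 1 LSB = V_FS/2^15, so 1e+06/32768 = 30.5176 ppm of full scale.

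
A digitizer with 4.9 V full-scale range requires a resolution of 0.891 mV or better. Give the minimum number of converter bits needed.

13 bits

Number of steps required ≥ 4.9 V / 0.891 mV = 5499.44.
Need 2^N ≥ 5499.44; 2^12 = 4096, 2^13 = 8192.
Minimum N = 13.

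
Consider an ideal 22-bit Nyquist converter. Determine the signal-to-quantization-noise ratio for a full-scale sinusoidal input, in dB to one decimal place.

SNR ≈ 6.02·N + 1.76 dB = 6.02·22 + 1.76 = 134.20 dB.

134.2 dB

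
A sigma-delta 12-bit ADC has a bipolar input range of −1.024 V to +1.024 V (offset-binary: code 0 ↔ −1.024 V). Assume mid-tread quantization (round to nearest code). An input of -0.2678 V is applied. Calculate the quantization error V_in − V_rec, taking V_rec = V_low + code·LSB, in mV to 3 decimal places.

0.200 mV

LSB = 2.048/2^12 = 0.500 mV.
Scaled input = 1512.4000 LSBs, so code = 1512.
V_rec = (−1.024) + 1512·0.0005 = -0.268 V.
Difference: 0.0002 V → 0.200 mV.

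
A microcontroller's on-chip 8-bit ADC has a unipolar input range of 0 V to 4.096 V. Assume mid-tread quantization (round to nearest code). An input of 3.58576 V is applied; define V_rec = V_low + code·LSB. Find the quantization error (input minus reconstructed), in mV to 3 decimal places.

1.760 mV

Step size: 4.096 V ÷ 2^8 = 16.000 mV.
Scaled input = 224.1100 LSBs, so code = 224.
Reconstructed: 3.584 V.
Error = 3.58576 − 3.584 = 0.00176 V = 1.760 mV.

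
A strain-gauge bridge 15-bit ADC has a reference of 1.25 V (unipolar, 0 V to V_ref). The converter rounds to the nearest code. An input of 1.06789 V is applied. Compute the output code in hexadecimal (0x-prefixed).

code 0x6D5A (decimal 27994)

With 32768 levels over 1.25 V, one step is 38.15 µV.
(V_in − V_low)/LSB = (1.06789 − 0) / 3.8147e-05 = 27994.096.
Round → code 27994.
In hexadecimal (0x-prefixed): 0x6D5A.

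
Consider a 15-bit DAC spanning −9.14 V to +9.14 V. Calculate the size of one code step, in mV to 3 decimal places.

0.558 mV

Full-scale span = 18.28 V.
LSB = 18.28 / 2^15 = 18.28 / 32768 = 0.000557861 V = 0.558 mV.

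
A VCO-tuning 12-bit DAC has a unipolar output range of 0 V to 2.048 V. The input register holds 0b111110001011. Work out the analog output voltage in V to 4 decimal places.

1.9895 V

LSB = 2.048 V / 2^12 = 0.500 mV.
Code 0b111110001011 = 3979 decimal.
V_out = 0 + 3979 × 0.0005 V = 1.9895 V.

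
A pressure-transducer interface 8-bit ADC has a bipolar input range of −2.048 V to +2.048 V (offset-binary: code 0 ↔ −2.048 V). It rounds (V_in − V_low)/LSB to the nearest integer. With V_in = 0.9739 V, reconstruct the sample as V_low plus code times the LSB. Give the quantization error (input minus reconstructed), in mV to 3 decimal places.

-2.100 mV

Step size: 4.096 V ÷ 2^8 = 16.000 mV.
(0.9739 − (−2.048))/0.016 = 188.8688; round gives code 189.
Code 189 maps back to (−2.048) + 189×0.016 V = 0.976 V.
V_in − V_rec = -0.0021 V = -2.100 mV.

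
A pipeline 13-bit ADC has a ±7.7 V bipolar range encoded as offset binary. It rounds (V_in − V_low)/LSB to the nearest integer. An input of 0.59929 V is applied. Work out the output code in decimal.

With 8192 levels over 15.4 V, one step is 1.880 mV.
(V_in − V_low)/LSB = (0.59929 − (−7.7)) / 0.00187988 = 4414.791.
round(4414.791) = 4415.

code 4415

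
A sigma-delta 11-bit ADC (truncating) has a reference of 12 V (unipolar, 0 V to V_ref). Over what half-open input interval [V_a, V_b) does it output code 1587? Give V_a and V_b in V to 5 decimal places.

LSB = 12/2^11 = 5.859 mV.
V_a = V_low + 1587·LSB = 9.29883 V; V_b = V_low + 1588·LSB = 9.30469 V.

[9.29883 V, 9.30469 V)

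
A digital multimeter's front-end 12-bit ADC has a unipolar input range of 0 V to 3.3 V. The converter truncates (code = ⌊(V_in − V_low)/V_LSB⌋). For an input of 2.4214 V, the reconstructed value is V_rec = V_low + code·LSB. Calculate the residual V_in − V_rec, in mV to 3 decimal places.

One LSB is 3.3 V / 4096 = 0.806 mV.
(2.4214 − 0)/0.000805664 = 3005.4710; ⌊·⌋ gives code 3005.
Reconstructed: 2.4210205 V.
V_in − V_rec = 0.000379492 V = 0.379 mV.

0.379 mV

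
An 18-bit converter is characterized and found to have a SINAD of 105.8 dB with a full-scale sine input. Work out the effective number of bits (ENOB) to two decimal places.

ENOB = (SINAD − 1.76) / 6.02 = (105.8 − 1.76)/6.02 = 17.282.

17.28 bits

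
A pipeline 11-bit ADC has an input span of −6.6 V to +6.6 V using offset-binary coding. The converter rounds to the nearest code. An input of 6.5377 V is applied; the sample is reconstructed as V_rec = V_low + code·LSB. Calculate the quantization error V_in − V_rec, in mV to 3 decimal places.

One LSB is 13.2 V / 2048 = 6.445 mV.
(6.5377 − (−6.6))/0.00644531 = 2038.3341; round gives code 2038.
Reconstructed: 6.5355469 V.
Difference: 0.00215313 V → 2.153 mV.

2.153 mV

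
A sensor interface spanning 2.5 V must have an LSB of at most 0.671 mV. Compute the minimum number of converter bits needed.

12 bits

Number of steps required ≥ 2.5 V / 0.671 mV = 3725.78.
Need 2^N ≥ 3725.78; 2^11 = 2048, 2^12 = 4096.
Minimum N = 12.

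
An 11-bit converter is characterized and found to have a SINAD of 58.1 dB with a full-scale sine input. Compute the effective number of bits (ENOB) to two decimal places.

ENOB = (SINAD − 1.76) / 6.02 = (58.1 − 1.76)/6.02 = 9.359.

9.36 bits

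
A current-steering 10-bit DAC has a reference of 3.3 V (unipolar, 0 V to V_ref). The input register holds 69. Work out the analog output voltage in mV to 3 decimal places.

222.363 mV

LSB = 3.3 V / 2^10 = 3.223 mV.
V_out = 0 + 69 × 0.00322266 V = 0.222363 V.
= 222.363 mV.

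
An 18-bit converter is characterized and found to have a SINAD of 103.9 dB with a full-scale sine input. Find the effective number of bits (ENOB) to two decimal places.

ENOB = (SINAD − 1.76) / 6.02 = (103.9 − 1.76)/6.02 = 16.967.

16.97 bits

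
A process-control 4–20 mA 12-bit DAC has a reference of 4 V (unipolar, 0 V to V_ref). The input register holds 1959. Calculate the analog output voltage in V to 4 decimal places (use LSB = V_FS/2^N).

LSB = 4 V / 2^12 = 0.977 mV.
V_out = 0 + 1959 × 0.000976562 V = 1.91309 V.

1.9131 V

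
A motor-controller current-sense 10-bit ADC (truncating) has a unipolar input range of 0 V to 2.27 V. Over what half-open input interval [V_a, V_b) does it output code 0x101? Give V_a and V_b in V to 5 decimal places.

[0.56972 V, 0.57193 V)

LSB = 2.27/2^10 = 2.217 mV.
Code 0x101 = 257 decimal.
V_a = V_low + 257·LSB = 0.569717 V; V_b = V_low + 258·LSB = 0.571934 V.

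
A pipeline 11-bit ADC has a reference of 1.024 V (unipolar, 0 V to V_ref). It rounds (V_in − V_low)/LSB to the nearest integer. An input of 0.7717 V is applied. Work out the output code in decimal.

code 1543

LSB = 1.024 V / 2048 = 0.500 mV.
Input sits at 1543.400 steps above V_low.
So the output code is 1543.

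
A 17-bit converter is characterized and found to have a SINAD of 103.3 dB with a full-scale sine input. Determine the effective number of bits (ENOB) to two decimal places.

ENOB = (SINAD − 1.76) / 6.02 = (103.3 − 1.76)/6.02 = 16.867.

16.87 bits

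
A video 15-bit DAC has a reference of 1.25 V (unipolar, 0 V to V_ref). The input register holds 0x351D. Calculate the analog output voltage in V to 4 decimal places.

LSB = 1.25 V / 2^15 = 38.15 µV.
Code 0x351D = 13597 decimal.
V_out = 0 + 13597 × 3.8147e-05 V = 0.518684 V.

0.5187 V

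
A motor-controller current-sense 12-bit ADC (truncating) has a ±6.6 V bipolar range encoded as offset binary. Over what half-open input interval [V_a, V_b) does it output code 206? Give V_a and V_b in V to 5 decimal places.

LSB = 13.2/2^12 = 3.223 mV.
V_a = V_low + 206·LSB = -5.93613 V; V_b = V_low + 207·LSB = -5.93291 V.

[-5.93613 V, -5.93291 V)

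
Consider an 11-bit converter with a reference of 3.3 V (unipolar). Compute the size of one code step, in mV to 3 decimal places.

1.611 mV

Full-scale span = 3.3 V.
LSB = 3.3 / 2^11 = 3.3 / 2048 = 0.00161133 V = 1.611 mV.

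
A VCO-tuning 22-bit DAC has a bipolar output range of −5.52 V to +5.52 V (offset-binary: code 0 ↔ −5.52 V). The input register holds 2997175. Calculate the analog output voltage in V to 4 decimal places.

LSB = 11.04 V / 2^22 = 2.63 µV.
V_out = (−5.52) + 2997175 × 2.63214e-06 V = 2.36899 V.

2.3690 V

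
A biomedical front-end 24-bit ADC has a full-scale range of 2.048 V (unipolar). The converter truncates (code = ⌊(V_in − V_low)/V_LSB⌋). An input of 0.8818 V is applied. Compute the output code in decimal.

With 16777216 levels over 2.048 V, one step is 0.12 µV.
(V_in − V_low)/LSB = (0.8818 − 0) / 1.2207e-07 = 7223705.600.
⌊·⌋(7223705.600) = 7223705.

code 7223705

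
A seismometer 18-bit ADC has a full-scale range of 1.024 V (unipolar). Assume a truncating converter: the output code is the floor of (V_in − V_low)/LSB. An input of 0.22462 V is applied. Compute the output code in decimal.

LSB = 1.024 V / 262144 = 3.91 µV.
(0.22462 − 0) / 3.90625e-06 = 57502.720 LSBs.
So the output code is 57502.

code 57502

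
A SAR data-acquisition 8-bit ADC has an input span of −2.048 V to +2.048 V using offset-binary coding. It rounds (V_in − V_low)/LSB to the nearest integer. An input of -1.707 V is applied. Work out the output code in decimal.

Full-scale span = 4.096 V; LSB = 4.096/2^8 = 16.000 mV.
(-1.707 − (−2.048)) / 0.016 = 21.312 LSBs.
Round → code 21.

code 21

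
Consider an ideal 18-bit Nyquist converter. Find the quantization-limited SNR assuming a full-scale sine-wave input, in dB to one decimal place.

SNR ≈ 6.02·N + 1.76 dB = 6.02·18 + 1.76 = 110.12 dB.

110.1 dB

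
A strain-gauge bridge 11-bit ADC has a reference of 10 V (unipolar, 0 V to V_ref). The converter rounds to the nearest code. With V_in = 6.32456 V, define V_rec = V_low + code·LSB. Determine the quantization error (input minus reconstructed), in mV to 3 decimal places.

Step size: 10 V ÷ 2^11 = 4.883 mV.
Scaled input = 1295.2699 LSBs, so code = 1295.
V_rec = 0 + 1295·0.00488281 = 6.3232422 V.
Error = 6.32456 − 6.3232422 = 0.00131781 V = 1.318 mV.

1.318 mV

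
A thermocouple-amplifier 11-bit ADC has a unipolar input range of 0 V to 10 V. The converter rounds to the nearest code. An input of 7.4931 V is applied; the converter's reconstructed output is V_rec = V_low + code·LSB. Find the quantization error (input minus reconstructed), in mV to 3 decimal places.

-2.017 mV

One LSB is 10 V / 2048 = 4.883 mV.
(V_in − V_low)/LSB = (7.4931 − 0)/0.00488281 = 1534.5869 → code 1535 (round).
Code 1535 maps back to 0 + 1535×0.00488281 V = 7.4951172 V.
V_in − V_rec = -0.00201719 V = -2.017 mV.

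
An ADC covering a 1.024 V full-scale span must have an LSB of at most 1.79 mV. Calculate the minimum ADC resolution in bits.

Number of steps required ≥ 1.024 V / 1.79 mV = 572.07.
Need 2^N ≥ 572.07; 2^9 = 512, 2^10 = 1024.
Minimum N = 10.

10 bits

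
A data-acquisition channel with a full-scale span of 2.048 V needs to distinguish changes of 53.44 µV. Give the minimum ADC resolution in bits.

16 bits

Number of steps required ≥ 2.048 V / 53.44 µV = 38323.35.
Need 2^N ≥ 38323.35; 2^15 = 32768, 2^16 = 65536.
Minimum N = 16.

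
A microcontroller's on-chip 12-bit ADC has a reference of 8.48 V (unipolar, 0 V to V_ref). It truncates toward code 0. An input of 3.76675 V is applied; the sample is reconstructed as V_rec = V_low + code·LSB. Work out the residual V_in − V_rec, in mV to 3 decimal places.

Step size: 8.48 V ÷ 2^12 = 2.070 mV.
(V_in − V_low)/LSB = (3.76675 − 0)/0.00207031 = 1819.4113 → code 1819 (floor).
Code 1819 maps back to 0 + 1819×0.00207031 V = 3.7658984 V.
V_in − V_rec = 0.000851562 V = 0.852 mV.

0.852 mV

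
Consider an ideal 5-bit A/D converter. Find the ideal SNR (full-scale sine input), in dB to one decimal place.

31.9 dB

SNR ≈ 6.02·N + 1.76 dB = 6.02·5 + 1.76 = 31.86 dB.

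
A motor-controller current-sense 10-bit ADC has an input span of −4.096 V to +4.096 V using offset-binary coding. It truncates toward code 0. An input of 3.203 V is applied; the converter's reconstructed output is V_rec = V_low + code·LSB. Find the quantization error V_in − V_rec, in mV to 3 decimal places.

3.000 mV

LSB = 8.192/2^10 = 8.000 mV.
Scaled input = 912.3750 LSBs, so code = 912.
Reconstructed: 3.2 V.
Difference: 0.003 V → 3.000 mV.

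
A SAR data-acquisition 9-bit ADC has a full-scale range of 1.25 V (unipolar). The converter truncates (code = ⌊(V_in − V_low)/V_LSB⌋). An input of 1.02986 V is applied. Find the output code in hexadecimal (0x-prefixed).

With 512 levels over 1.25 V, one step is 2.441 mV.
(1.02986 − 0) / 0.00244141 = 421.831 LSBs.
Floor → code 421.
In hexadecimal (0x-prefixed): 0x1A5.

code 0x1A5 (decimal 421)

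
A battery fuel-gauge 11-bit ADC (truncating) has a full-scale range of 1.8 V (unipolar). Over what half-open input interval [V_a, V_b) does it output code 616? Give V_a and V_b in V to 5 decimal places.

LSB = 1.8/2^11 = 0.879 mV.
V_a = V_low + 616·LSB = 0.541406 V; V_b = V_low + 617·LSB = 0.542285 V.

[0.54141 V, 0.54229 V)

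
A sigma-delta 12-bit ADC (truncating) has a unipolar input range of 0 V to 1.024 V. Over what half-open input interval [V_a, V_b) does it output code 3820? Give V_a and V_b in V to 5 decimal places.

LSB = 1.024/2^12 = 250.00 µV.
V_a = V_low + 3820·LSB = 0.955 V; V_b = V_low + 3821·LSB = 0.95525 V.

[0.95500 V, 0.95525 V)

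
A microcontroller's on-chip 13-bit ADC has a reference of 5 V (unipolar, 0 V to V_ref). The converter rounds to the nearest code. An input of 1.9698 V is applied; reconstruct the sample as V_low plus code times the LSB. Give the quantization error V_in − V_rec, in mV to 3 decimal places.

Step size: 5 V ÷ 2^13 = 0.610 mV.
Scaled input = 3227.3203 LSBs, so code = 3227.
V_rec = 0 + 3227·0.000610352 = 1.9696045 V.
Error = 1.9698 − 1.9696045 = 0.000195508 V = 0.196 mV.

0.196 mV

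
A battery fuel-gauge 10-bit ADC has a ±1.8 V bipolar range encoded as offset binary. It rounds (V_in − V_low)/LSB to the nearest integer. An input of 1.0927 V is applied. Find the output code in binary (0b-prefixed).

LSB = 3.6 V / 1024 = 3.516 mV.
(1.0927 − (−1.8)) / 0.00351563 = 822.812 LSBs.
round(822.812) = 823.
In binary (0b-prefixed): 0b1100110111.

code 0b1100110111 (decimal 823)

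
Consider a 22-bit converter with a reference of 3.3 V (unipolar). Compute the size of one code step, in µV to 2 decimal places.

0.79 µV

Full-scale span = 3.3 V.
LSB = 3.3 / 2^22 = 3.3 / 4194304 = 7.86781e-07 V = 0.79 µV.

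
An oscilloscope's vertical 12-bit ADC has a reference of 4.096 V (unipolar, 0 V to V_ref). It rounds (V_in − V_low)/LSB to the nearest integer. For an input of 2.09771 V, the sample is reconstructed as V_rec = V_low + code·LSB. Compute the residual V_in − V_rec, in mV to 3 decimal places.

One LSB is 4.096 V / 4096 = 1.000 mV.
(V_in − V_low)/LSB = (2.09771 − 0)/0.001 = 2097.7100 → code 2098 (round).
Reconstructed: 2.098 V.
Difference: -0.00029 V → -0.290 mV.

-0.290 mV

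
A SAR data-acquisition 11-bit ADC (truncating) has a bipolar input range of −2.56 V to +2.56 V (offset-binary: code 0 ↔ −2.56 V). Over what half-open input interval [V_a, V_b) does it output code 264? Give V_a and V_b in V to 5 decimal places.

LSB = 5.12/2^11 = 2.500 mV.
V_a = V_low + 264·LSB = -1.9 V; V_b = V_low + 265·LSB = -1.8975 V.

[-1.90000 V, -1.89750 V)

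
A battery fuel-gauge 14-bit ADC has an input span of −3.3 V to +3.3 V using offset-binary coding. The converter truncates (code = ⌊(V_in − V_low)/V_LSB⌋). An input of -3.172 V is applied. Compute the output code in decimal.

LSB = 6.6 V / 16384 = 402.83 µV.
(-3.172 − (−3.3)) / 0.000402832 = 317.750 LSBs.
⌊·⌋(317.750) = 317.

code 317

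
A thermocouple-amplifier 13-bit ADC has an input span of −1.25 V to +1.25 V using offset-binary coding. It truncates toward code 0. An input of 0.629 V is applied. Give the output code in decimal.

LSB = 2.5 V / 8192 = 305.18 µV.
(0.629 − (−1.25)) / 0.000305176 = 6157.107 LSBs.
So the output code is 6157.

code 6157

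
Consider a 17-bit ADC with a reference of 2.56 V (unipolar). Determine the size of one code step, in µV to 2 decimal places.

Full-scale span = 2.56 V.
LSB = 2.56 / 2^17 = 2.56 / 131072 = 1.95313e-05 V = 19.53 µV.

19.53 µV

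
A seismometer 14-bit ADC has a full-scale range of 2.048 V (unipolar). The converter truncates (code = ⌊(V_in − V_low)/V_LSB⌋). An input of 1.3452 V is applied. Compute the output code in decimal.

code 10761

LSB = 2.048 V / 16384 = 125.00 µV.
(V_in − V_low)/LSB = (1.3452 − 0) / 0.000125 = 10761.600.
⌊·⌋(10761.600) = 10761.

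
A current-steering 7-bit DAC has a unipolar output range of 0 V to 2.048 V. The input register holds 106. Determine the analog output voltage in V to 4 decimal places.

LSB = 2.048 V / 2^7 = 16.000 mV.
V_out = 0 + 106 × 0.016 V = 1.696 V.

1.6960 V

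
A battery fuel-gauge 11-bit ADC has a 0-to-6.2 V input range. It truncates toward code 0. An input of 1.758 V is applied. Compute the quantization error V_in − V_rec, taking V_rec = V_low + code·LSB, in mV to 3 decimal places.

Step size: 6.2 V ÷ 2^11 = 3.027 mV.
(1.758 − 0)/0.00302734 = 580.7071; ⌊·⌋ gives code 580.
V_rec = 0 + 580·0.00302734 = 1.7558594 V.
Error = 1.758 − 1.7558594 = 0.00214063 V = 2.141 mV.

2.141 mV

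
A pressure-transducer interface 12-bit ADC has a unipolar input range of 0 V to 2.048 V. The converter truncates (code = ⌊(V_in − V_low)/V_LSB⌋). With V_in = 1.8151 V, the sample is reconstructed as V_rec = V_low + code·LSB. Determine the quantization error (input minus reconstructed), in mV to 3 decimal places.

0.100 mV

Step size: 2.048 V ÷ 2^12 = 0.500 mV.
(V_in − V_low)/LSB = (1.8151 − 0)/0.0005 = 3630.2000 → code 3630 (floor).
Reconstructed: 1.815 V.
Difference: 0.0001 V → 0.100 mV.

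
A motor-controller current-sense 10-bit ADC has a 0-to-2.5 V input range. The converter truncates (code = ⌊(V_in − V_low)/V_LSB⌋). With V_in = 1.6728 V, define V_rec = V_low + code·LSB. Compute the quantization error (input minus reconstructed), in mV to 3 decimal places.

0.437 mV

One LSB is 2.5 V / 1024 = 2.441 mV.
(V_in − V_low)/LSB = (1.6728 − 0)/0.00244141 = 685.1789 → code 685 (floor).
Reconstructed: 1.6723633 V.
V_in − V_rec = 0.000436719 V = 0.437 mV.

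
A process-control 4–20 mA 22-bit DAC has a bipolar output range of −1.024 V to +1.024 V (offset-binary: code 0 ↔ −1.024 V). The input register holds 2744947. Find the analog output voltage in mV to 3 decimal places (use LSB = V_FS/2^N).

316.306 mV

LSB = 2.048 V / 2^22 = 0.49 µV.
V_out = (−1.024) + 2744947 × 4.88281e-07 V = 0.316306 V.
= 316.306 mV.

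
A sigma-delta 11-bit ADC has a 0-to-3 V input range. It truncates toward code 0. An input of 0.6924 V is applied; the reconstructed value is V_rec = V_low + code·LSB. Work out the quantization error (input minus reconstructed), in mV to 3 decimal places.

Step size: 3 V ÷ 2^11 = 1.465 mV.
(0.6924 − 0)/0.00146484 = 472.6784; ⌊·⌋ gives code 472.
V_rec = 0 + 472·0.00146484 = 0.69140625 V.
Error = 0.6924 − 0.69140625 = 0.00099375 V = 0.994 mV.

0.994 mV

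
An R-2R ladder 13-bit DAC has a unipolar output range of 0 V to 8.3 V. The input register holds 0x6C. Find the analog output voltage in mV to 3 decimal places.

LSB = 8.3 V / 2^13 = 1.013 mV.
Code 0x6C = 108 decimal.
V_out = 0 + 108 × 0.00101318 V = 0.109424 V.
= 109.424 mV.

109.424 mV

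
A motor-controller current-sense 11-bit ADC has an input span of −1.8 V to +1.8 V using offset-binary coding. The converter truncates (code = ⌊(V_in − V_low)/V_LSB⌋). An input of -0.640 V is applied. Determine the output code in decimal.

code 659

With 2048 levels over 3.6 V, one step is 1.758 mV.
Input sits at 659.911 steps above V_low.
Floor → code 659.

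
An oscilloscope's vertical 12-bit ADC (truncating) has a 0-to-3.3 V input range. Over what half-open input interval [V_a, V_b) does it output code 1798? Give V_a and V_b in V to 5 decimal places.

[1.44858 V, 1.44939 V)

LSB = 3.3/2^12 = 0.806 mV.
V_a = V_low + 1798·LSB = 1.44858 V; V_b = V_low + 1799·LSB = 1.44939 V.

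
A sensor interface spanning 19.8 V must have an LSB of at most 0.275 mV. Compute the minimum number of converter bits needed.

Number of steps required ≥ 19.8 V / 0.275 mV = 72000.00.
Need 2^N ≥ 72000.00; 2^16 = 65536, 2^17 = 131072.
Minimum N = 17.

17 bits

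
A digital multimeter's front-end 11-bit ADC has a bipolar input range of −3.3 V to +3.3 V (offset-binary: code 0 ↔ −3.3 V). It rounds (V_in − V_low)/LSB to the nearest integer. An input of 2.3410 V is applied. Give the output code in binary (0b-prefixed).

LSB = 6.6 V / 2048 = 3.223 mV.
(2.3410 − (−3.3)) / 0.00322266 = 1750.419 LSBs.
round(1750.419) = 1750.
In binary (0b-prefixed): 0b11011010110.

code 0b11011010110 (decimal 1750)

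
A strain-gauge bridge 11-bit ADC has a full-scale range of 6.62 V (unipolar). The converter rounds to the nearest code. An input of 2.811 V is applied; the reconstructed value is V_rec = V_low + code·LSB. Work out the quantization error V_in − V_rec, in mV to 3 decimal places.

LSB = 6.62/2^11 = 3.232 mV.
(V_in − V_low)/LSB = (2.811 − 0)/0.00323242 = 869.6266 → code 870 (round).
Code 870 maps back to 0 + 870×0.00323242 V = 2.812207 V.
Difference: -0.00120703 V → -1.207 mV.

-1.207 mV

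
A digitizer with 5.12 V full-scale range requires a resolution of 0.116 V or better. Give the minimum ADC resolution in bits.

6 bits

Number of steps required ≥ 5.12 V / 0.116 V = 44.14.
Need 2^N ≥ 44.14; 2^5 = 32, 2^6 = 64.
Minimum N = 6.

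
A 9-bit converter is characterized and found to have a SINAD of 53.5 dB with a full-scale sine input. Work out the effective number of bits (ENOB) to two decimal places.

ENOB = (SINAD − 1.76) / 6.02 = (53.5 − 1.76)/6.02 = 8.595.

8.59 bits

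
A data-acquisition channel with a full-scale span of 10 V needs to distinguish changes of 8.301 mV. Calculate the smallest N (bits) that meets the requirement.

Number of steps required ≥ 10 V / 8.301 mV = 1204.67.
Need 2^N ≥ 1204.67; 2^10 = 1024, 2^11 = 2048.
Minimum N = 11.

11 bits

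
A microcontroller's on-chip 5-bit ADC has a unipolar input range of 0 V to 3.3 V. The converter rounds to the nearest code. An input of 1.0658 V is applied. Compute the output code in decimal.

With 32 levels over 3.3 V, one step is 103.125 mV.
Input sits at 10.335 steps above V_low.
So the output code is 10.

code 10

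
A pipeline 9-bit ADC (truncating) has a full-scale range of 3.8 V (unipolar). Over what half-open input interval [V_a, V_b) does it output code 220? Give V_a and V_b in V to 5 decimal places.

LSB = 3.8/2^9 = 7.422 mV.
V_a = V_low + 220·LSB = 1.63281 V; V_b = V_low + 221·LSB = 1.64023 V.

[1.63281 V, 1.64023 V)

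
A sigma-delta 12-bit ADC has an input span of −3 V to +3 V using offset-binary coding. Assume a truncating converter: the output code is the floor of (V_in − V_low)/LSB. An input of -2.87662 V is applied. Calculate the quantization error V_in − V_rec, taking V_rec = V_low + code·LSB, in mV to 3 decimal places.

LSB = 6/2^12 = 1.465 mV.
(V_in − V_low)/LSB = (-2.87662 − (−3))/0.00146484 = 84.2274 → code 84 (floor).
V_rec = (−3) + 84·0.00146484 = -2.8769531 V.
V_in − V_rec = 0.000333125 V = 0.333 mV.

0.333 mV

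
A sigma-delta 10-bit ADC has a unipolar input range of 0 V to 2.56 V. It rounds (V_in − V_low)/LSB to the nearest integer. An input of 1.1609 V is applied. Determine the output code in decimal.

LSB = 2.56 V / 1024 = 2.500 mV.
(V_in − V_low)/LSB = (1.1609 − 0) / 0.0025 = 464.360.
round(464.360) = 464.

code 464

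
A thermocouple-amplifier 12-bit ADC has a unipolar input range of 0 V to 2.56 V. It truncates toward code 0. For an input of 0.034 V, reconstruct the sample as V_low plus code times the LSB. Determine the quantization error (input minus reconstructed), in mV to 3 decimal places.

One LSB is 2.56 V / 4096 = 0.625 mV.
(V_in − V_low)/LSB = (0.034 − 0)/0.000625 = 54.4000 → code 54 (floor).
Reconstructed: 0.03375 V.
Difference: 0.00025 V → 0.250 mV.

0.250 mV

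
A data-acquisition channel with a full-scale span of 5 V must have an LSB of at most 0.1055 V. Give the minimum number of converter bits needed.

Number of steps required ≥ 5 V / 0.1055 V = 47.39.
Need 2^N ≥ 47.39; 2^5 = 32, 2^6 = 64.
Minimum N = 6.

6 bits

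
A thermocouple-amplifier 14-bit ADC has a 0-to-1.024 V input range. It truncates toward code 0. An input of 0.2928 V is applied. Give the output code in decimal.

LSB = 1.024 V / 16384 = 62.50 µV.
(0.2928 − 0) / 6.25e-05 = 4684.800 LSBs.
So the output code is 4684.

code 4684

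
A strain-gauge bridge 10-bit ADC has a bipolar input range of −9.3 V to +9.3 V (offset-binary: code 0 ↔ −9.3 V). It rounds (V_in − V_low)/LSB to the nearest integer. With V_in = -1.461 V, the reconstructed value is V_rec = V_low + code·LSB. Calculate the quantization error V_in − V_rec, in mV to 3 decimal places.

Step size: 18.6 V ÷ 2^10 = 18.164 mV.
(V_in − V_low)/LSB = (-1.461 − (−9.3))/0.0181641 = 431.5665 → code 432 (round).
Code 432 maps back to (−9.3) + 432×0.0181641 V = -1.453125 V.
Error = -1.461 − (−1.453125) = -0.007875 V = -7.875 mV.

-7.875 mV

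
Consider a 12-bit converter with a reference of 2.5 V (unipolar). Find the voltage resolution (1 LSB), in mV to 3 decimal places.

0.610 mV

Full-scale span = 2.5 V.
LSB = 2.5 / 2^12 = 2.5 / 4096 = 0.000610352 V = 0.610 mV.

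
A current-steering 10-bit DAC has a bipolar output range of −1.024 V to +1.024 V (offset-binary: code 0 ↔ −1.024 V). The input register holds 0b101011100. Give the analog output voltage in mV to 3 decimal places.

LSB = 2.048 V / 2^10 = 2.000 mV.
Code 0b101011100 = 348 decimal.
V_out = (−1.024) + 348 × 0.002 V = -0.328 V.
= -328.000 mV.

-328.000 mV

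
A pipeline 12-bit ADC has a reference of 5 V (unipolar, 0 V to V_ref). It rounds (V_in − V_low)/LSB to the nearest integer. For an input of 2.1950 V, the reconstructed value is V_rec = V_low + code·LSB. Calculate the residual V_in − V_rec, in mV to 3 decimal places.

0.176 mV

Step size: 5 V ÷ 2^12 = 1.221 mV.
(V_in − V_low)/LSB = (2.1950 − 0)/0.0012207 = 1798.1440 → code 1798 (round).
Reconstructed: 2.1948242 V.
Difference: 0.000175781 V → 0.176 mV.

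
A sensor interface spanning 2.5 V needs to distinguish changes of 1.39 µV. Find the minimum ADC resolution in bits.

21 bits

Number of steps required ≥ 2.5 V / 1.39 µV = 1798561.15.
Need 2^N ≥ 1798561.15; 2^20 = 1048576, 2^21 = 2097152.
Minimum N = 21.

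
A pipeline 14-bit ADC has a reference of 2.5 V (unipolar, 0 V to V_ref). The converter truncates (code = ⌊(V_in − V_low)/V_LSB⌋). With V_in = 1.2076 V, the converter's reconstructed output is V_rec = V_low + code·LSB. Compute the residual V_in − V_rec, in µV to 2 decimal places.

Step size: 2.5 V ÷ 2^14 = 152.59 µV.
(1.2076 − 0)/0.000152588 = 7914.1274; ⌊·⌋ gives code 7914.
Code 7914 maps back to 0 + 7914×0.000152588 V = 1.2075806 V.
Difference: 1.94336e-05 V → 19.43 µV.

19.43 µV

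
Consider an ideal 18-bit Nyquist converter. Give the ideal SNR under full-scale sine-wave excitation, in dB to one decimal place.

SNR ≈ 6.02·N + 1.76 dB = 6.02·18 + 1.76 = 110.12 dB.

110.1 dB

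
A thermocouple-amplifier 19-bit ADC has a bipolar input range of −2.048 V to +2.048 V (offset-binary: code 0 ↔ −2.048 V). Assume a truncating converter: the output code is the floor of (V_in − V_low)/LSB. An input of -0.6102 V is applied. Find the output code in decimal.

code 184038

LSB = 4.096 V / 524288 = 7.81 µV.
(V_in − V_low)/LSB = (-0.6102 − (−2.048)) / 7.8125e-06 = 184038.400.
⌊·⌋(184038.400) = 184038.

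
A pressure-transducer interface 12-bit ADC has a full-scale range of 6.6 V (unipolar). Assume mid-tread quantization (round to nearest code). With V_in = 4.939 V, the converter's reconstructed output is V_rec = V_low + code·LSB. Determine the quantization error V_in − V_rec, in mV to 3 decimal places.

LSB = 6.6/2^12 = 1.611 mV.
(4.939 − 0)/0.00161133 = 3065.1733; round gives code 3065.
V_rec = 0 + 3065·0.00161133 = 4.9387207 V.
V_in − V_rec = 0.000279297 V = 0.279 mV.

0.279 mV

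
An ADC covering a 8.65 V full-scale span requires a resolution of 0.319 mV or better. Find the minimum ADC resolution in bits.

15 bits

Number of steps required ≥ 8.65 V / 0.319 mV = 27115.99.
Need 2^N ≥ 27115.99; 2^14 = 16384, 2^15 = 32768.
Minimum N = 15.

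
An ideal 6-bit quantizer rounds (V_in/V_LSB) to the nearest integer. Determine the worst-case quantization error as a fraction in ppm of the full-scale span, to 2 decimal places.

Rounding → worst-case error = ½ LSB = V_FS/2^7, so 1e+06/128 = 7812.5 ppm of full scale.

7812.50 ppm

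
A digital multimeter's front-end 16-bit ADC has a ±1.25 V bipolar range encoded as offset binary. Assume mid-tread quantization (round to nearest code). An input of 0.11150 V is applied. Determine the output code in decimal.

code 35691

With 65536 levels over 2.5 V, one step is 38.15 µV.
(V_in − V_low)/LSB = (0.11150 − (−1.25)) / 3.8147e-05 = 35690.906.
Round → code 35691.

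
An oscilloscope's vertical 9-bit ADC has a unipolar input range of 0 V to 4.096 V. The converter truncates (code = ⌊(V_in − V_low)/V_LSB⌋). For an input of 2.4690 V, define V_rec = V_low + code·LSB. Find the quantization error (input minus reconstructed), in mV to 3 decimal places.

Step size: 4.096 V ÷ 2^9 = 8.000 mV.
(V_in − V_low)/LSB = (2.4690 − 0)/0.008 = 308.6250 → code 308 (floor).
V_rec = 0 + 308·0.008 = 2.464 V.
V_in − V_rec = 0.005 V = 5.000 mV.

5.000 mV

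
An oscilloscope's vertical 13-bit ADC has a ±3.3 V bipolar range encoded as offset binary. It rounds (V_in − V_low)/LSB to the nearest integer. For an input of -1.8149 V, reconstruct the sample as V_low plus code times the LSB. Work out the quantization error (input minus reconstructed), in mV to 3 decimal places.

0.261 mV

One LSB is 6.6 V / 8192 = 0.806 mV.
(V_in − V_low)/LSB = (-1.8149 − (−3.3))/0.000805664 = 1843.3241 → code 1843 (round).
V_rec = (−3.3) + 1843·0.000805664 = -1.8151611 V.
V_in − V_rec = 0.000261133 V = 0.261 mV.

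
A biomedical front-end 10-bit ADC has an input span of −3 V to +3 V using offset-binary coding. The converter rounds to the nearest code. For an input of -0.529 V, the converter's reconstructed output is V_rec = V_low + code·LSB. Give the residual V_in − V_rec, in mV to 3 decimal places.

-1.656 mV

One LSB is 6 V / 1024 = 5.859 mV.
Scaled input = 421.7173 LSBs, so code = 422.
Code 422 maps back to (−3) + 422×0.00585938 V = -0.52734375 V.
V_in − V_rec = -0.00165625 V = -1.656 mV.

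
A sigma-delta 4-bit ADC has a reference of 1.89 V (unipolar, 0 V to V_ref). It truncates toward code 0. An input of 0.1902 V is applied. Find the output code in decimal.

code 1

With 16 levels over 1.89 V, one step is 118.125 mV.
(0.1902 − 0) / 0.118125 = 1.610 LSBs.
Floor → code 1.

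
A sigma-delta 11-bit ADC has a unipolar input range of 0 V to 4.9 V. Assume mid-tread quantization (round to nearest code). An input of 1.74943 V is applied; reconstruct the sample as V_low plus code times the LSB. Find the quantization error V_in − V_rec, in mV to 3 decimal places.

0.455 mV

One LSB is 4.9 V / 2048 = 2.393 mV.
(1.74943 − 0)/0.00239258 = 731.1903; round gives code 731.
Code 731 maps back to 0 + 731×0.00239258 V = 1.7489746 V.
Error = 1.74943 − 1.7489746 = 0.000455391 V = 0.455 mV.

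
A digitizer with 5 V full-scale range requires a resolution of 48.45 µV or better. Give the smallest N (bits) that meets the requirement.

Number of steps required ≥ 5 V / 48.45 µV = 103199.17.
Need 2^N ≥ 103199.17; 2^16 = 65536, 2^17 = 131072.
Minimum N = 17.

17 bits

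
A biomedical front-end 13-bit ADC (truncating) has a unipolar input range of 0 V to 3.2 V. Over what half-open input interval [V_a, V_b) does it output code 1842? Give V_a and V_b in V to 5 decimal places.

LSB = 3.2/2^13 = 390.62 µV.
V_a = V_low + 1842·LSB = 0.719531 V; V_b = V_low + 1843·LSB = 0.719922 V.

[0.71953 V, 0.71992 V)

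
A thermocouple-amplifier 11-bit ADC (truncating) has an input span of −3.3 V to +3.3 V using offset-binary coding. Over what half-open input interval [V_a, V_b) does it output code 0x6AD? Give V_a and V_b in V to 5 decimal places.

LSB = 6.6/2^11 = 3.223 mV.
Code 0x6AD = 1709 decimal.
V_a = V_low + 1709·LSB = 2.20752 V; V_b = V_low + 1710·LSB = 2.21074 V.

[2.20752 V, 2.21074 V)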